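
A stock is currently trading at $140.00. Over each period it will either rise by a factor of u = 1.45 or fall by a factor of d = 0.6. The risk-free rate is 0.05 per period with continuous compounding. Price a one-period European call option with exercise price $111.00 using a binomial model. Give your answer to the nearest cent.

Risk-neutral probability p = (e^0.05 − 0.6)/(1.45 − 0.6) = 0.4513/0.8500 = 0.5309
Terminal stock prices: S_u = 203, S_d = 84
Terminal payoffs (S − K): max(92, 0) = 92, max(-27, 0) = 0
Node 0 (S = 140): V_0 = e^(−0.05)·[0.5309·92.0000 + 0.4691·0.0000] = 46.4613

$46.46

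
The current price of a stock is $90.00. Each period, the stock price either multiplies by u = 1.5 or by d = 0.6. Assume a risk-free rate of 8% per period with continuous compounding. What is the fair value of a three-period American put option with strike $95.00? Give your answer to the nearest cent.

$21.73

Risk-neutral probability p = (e^0.08 − 0.6)/(1.5 − 0.6) = 0.4833/0.9000 = 0.5370
Terminal stock prices: S_uuu = 303.8, S_uud = 121.5, S_udd = 48.6, S_ddd = 19.44
Terminal payoffs (K − S): max(-208.8, 0) = 0, max(-26.5, 0) = 0, max(46.4, 0) = 46.4, max(75.56, 0) = 75.56
Node uu (S = 202.5): continuation = e^(−0.08)·[0.5370·0.0000 + 0.4630·0.0000] = 0.0000; exercise value = 0.0000 ≤ continuation, so V_uu = 0.0000
Node ud (S = 81): continuation = e^(−0.08)·[0.5370·0.0000 + 0.4630·46.4000] = 19.8321; exercise value = 14.0000 ≤ continuation, so V_ud = 19.8321
Node dd (S = 32.4): continuation = e^(−0.08)·[0.5370·46.4000 + 0.4630·75.5600] = 55.2961; exercise value = 62.6000 > continuation, so V_dd = 62.6000 (exercise)
Node u (S = 135): continuation = e^(−0.08)·[0.5370·0.0000 + 0.4630·19.8321] = 8.4766; exercise value = 0.0000 ≤ continuation, so V_u = 8.4766
Node d (S = 54): continuation = e^(−0.08)·[0.5370·19.8321 + 0.4630·62.6000] = 36.5870; exercise value = 41.0000 > continuation, so V_d = 41.0000 (exercise)
Node 0 (S = 90): continuation = e^(−0.08)·[0.5370·8.4766 + 0.4630·41.0000] = 21.7259; exercise value = 5.0000 ≤ continuation, so V_0 = 21.7259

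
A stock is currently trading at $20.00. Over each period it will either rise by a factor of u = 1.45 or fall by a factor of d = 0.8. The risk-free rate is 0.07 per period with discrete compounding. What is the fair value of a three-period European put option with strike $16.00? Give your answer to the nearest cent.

Risk-neutral probability p = (1 + 0.07 − 0.8)/(1.45 − 0.8) = 0.2700/0.6500 = 0.4154
Terminal stock prices: S_uuu = 60.97, S_uud = 33.64, S_udd = 18.56, S_ddd = 10.24
Terminal payoffs (K − S): max(-44.97, 0) = 0, max(-17.64, 0) = 0, max(-2.56, 0) = 0, max(5.76, 0) = 5.76
Node uu (S = 42.05): V_uu = 1/1.07·[0.4154·0.0000 + 0.5846·0.0000] = 0.0000
Node ud (S = 23.2): V_ud = 1/1.07·[0.4154·0.0000 + 0.5846·0.0000] = 0.0000
Node dd (S = 12.8): V_dd = 1/1.07·[0.4154·0.0000 + 0.5846·5.7600] = 3.1471
Node u (S = 29): V_u = 1/1.07·[0.4154·0.0000 + 0.5846·0.0000] = 0.0000
Node d (S = 16): V_d = 1/1.07·[0.4154·0.0000 + 0.5846·3.1471] = 1.7195
Node 0 (S = 20): V_0 = 1/1.07·[0.4154·0.0000 + 0.5846·1.7195] = 0.9395

$0.94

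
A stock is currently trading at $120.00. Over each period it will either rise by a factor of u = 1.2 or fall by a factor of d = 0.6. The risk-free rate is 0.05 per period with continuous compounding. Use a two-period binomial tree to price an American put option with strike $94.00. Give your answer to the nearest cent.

Risk-neutral probability p = (e^0.05 − 0.6)/(1.2 − 0.6) = 0.4513/0.6000 = 0.7521
Terminal stock prices: S_uu = 172.8, S_ud = 86.4, S_dd = 43.2
Terminal payoffs (K − S): max(-78.8, 0) = 0, max(7.6, 0) = 7.6, max(50.8, 0) = 50.8
Node u (S = 144): continuation = e^(−0.05)·[0.7521·0.0000 + 0.2479·7.6000] = 1.7920; exercise value = 0.0000 ≤ continuation, so V_u = 1.7920
Node d (S = 72): continuation = e^(−0.05)·[0.7521·7.6000 + 0.2479·50.8000] = 17.4156; exercise value = 22.0000 > continuation, so V_d = 22.0000 (exercise)
Node 0 (S = 120): continuation = e^(−0.05)·[0.7521·1.7920 + 0.2479·22.0000] = 6.4695; exercise value = 0.0000 ≤ continuation, so V_0 = 6.4695

$6.47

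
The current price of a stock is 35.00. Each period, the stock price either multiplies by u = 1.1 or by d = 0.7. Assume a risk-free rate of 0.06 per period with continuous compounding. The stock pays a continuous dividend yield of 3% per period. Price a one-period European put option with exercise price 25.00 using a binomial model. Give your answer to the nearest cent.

Per-period risk-free factor R = e^0.06 = 1.0618; dividend-adjusted growth = e^(0.06−0.03) = 1.0305.
Risk-neutral probability p = (1.0305 − 0.7)/(1.1 − 0.7) = 0.3305/0.4000 = 0.8261
Terminal stock prices: S_u = 38.5, S_d = 24.5
Terminal payoffs (K − S): max(-13.5, 0) = 0, max(0.5, 0) = 0.5
Node 0 (S = 35): V_0 = e^(−0.06)·[0.8261·0.0000 + 0.1739·0.5000] = 0.0819

0.08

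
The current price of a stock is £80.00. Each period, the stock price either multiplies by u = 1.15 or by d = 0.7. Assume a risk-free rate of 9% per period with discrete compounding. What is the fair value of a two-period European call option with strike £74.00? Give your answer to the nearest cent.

Risk-neutral probability p = (1 + 0.09 − 0.7)/(1.15 − 0.7) = 0.3900/0.4500 = 0.8667
Terminal stock prices: S_uu = 105.8, S_ud = 64.4, S_dd = 39.2
Terminal payoffs (S − K): max(31.8, 0) = 31.8, max(-9.6, 0) = 0, max(-34.8, 0) = 0
Node u (S = 92): V_u = 1/1.09·[0.8667·31.8000 + 0.1333·0.0000] = 25.2844
Node d (S = 56): V_d = 1/1.09·[0.8667·0.0000 + 0.1333·0.0000] = 0.0000
Node 0 (S = 80): V_0 = 1/1.09·[0.8667·25.2844 + 0.1333·0.0000] = 20.1038

£20.10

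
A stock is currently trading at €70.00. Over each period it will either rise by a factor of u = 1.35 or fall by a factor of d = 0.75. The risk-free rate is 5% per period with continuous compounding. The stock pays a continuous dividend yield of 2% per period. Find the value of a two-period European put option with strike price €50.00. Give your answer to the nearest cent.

€2.73

Per-period risk-free factor R = e^0.05 = 1.0513; dividend-adjusted growth = e^(0.05−0.02) = 1.0305.
Risk-neutral probability p = (1.0305 − 0.75)/(1.35 − 0.75) = 0.2805/0.6000 = 0.4674
Terminal stock prices: S_uu = 127.6, S_ud = 70.88, S_dd = 39.38
Terminal payoffs (K − S): max(-77.58, 0) = 0, max(-20.88, 0) = 0, max(10.62, 0) = 10.62
Node u (S = 94.5): V_u = e^(−0.05)·[0.4674·0.0000 + 0.5326·0.0000] = 0.0000
Node d (S = 52.5): V_d = e^(−0.05)·[0.4674·0.0000 + 0.5326·10.6250] = 5.3826
Node 0 (S = 70): V_0 = e^(−0.05)·[0.4674·0.0000 + 0.5326·5.3826] = 2.7269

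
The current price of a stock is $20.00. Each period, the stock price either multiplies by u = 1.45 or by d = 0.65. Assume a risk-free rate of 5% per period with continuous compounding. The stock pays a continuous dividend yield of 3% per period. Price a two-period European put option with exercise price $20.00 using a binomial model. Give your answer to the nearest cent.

$3.53

Per-period risk-free factor R = e^0.05 = 1.0513; dividend-adjusted growth = e^(0.05−0.03) = 1.0202.
Risk-neutral probability p = (1.0202 − 0.65)/(1.45 − 0.65) = 0.3702/0.8000 = 0.4628
Terminal stock prices: S_uu = 42.05, S_ud = 18.85, S_dd = 8.45
Terminal payoffs (K − S): max(-22.05, 0) = 0, max(1.15, 0) = 1.15, max(11.55, 0) = 11.55
Node u (S = 29): V_u = e^(−0.05)·[0.4628·0.0000 + 0.5372·1.1500] = 0.5877
Node d (S = 13): V_d = e^(−0.05)·[0.4628·1.1500 + 0.5372·11.5500] = 6.4088
Node 0 (S = 20): V_0 = e^(−0.05)·[0.4628·0.5877 + 0.5372·6.4088] = 3.5339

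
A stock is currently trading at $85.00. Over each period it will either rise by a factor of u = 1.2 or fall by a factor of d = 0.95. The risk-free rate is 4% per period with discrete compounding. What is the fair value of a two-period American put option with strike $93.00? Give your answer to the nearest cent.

$8.00

Risk-neutral probability p = (1 + 0.04 − 0.95)/(1.2 − 0.95) = 0.0900/0.2500 = 0.3600
Terminal stock prices: S_uu = 122.4, S_ud = 96.9, S_dd = 76.71
Terminal payoffs (K − S): max(-29.4, 0) = 0, max(-3.9, 0) = 0, max(16.29, 0) = 16.29
Node u (S = 102): continuation = 1/1.04·[0.3600·0.0000 + 0.6400·0.0000] = 0.0000; exercise value = 0.0000 ≤ continuation, so V_u = 0.0000
Node d (S = 80.75): continuation = 1/1.04·[0.3600·0.0000 + 0.6400·16.2875] = 10.0231; exercise value = 12.2500 > continuation, so V_d = 12.2500 (exercise)
Node 0 (S = 85): continuation = 1/1.04·[0.3600·0.0000 + 0.6400·12.2500] = 7.5385; exercise value = 8.0000 > continuation, so V_0 = 8.0000 (exercise)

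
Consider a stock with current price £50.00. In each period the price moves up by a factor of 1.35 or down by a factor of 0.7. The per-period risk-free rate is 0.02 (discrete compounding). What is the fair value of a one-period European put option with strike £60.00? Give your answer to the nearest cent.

£12.44

Risk-neutral probability p = (1 + 0.02 − 0.7)/(1.35 − 0.7) = 0.3200/0.6500 = 0.4923
Terminal stock prices: S_u = 67.5, S_d = 35
Terminal payoffs (K − S): max(-7.5, 0) = 0, max(25, 0) = 25
Node 0 (S = 50): V_0 = 1/1.02·[0.4923·0.0000 + 0.5077·25.0000] = 12.4434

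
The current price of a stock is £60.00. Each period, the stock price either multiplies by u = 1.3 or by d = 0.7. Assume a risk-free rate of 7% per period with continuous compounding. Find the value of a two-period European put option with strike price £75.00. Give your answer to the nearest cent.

£14.05

Risk-neutral probability p = (e^0.07 − 0.7)/(1.3 − 0.7) = 0.3725/0.6000 = 0.6208
Terminal stock prices: S_uu = 101.4, S_ud = 54.6, S_dd = 29.4
Terminal payoffs (K − S): max(-26.4, 0) = 0, max(20.4, 0) = 20.4, max(45.6, 0) = 45.6
Node u (S = 78): V_u = e^(−0.07)·[0.6208·0.0000 + 0.3792·20.4000] = 7.2118
Node d (S = 42): V_d = e^(−0.07)·[0.6208·20.4000 + 0.3792·45.6000] = 27.9295
Node 0 (S = 60): V_0 = e^(−0.07)·[0.6208·7.2118 + 0.3792·27.9295] = 14.0484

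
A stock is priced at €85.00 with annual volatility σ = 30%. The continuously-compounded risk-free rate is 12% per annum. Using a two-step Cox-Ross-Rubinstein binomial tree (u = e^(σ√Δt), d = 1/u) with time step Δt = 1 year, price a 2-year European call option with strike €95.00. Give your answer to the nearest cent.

€18.99

CRR parameters: u = e^(σ√Δt) = e^(0.3·√1) = 1.3499, d = 1/u = 0.7408
Per-period rate: rΔt = 0.12·1 = 0.12, so R = e^0.12 = 1.1275
Risk-neutral probability p = (e^0.12 − 0.7408)/(1.3499 − 0.7408) = 0.3867/0.6090 = 0.6349
Terminal stock prices: S_uu = 154.9, S_ud = 85, S_dd = 46.65
Terminal payoffs (S − K): max(59.88, 0) = 59.88, max(-10, 0) = 0, max(-48.35, 0) = 0
Node u (S = 114.7): V_u = e^(−0.12)·[0.6349·59.8801 + 0.3651·0.0000] = 33.7187
Node d (S = 62.97): V_d = e^(−0.12)·[0.6349·0.0000 + 0.3651·0.0000] = 0.0000
Node 0 (S = 85): V_0 = e^(−0.12)·[0.6349·33.7187 + 0.3651·0.0000] = 18.9871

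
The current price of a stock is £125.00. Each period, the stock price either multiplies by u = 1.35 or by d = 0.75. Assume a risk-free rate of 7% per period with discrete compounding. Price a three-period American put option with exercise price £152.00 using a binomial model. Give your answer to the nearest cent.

Risk-neutral probability p = (1 + 0.07 − 0.75)/(1.35 − 0.75) = 0.3200/0.6000 = 0.5333
Terminal stock prices: S_uuu = 307.5, S_uud = 170.9, S_udd = 94.92, S_ddd = 52.73
Terminal payoffs (K − S): max(-155.5, 0) = 0, max(-18.86, 0) = 0, max(57.08, 0) = 57.08, max(99.27, 0) = 99.27
Node uu (S = 227.8): continuation = 1/1.07·[0.5333·0.0000 + 0.4667·0.0000] = 0.0000; exercise value = 0.0000 ≤ continuation, so V_uu = 0.0000
Node ud (S = 126.6): continuation = 1/1.07·[0.5333·0.0000 + 0.4667·57.0781] = 24.8939; exercise value = 25.4375 > continuation, so V_ud = 25.4375 (exercise)
Node dd (S = 70.31): continuation = 1/1.07·[0.5333·57.0781 + 0.4667·99.2656] = 71.7436; exercise value = 81.6875 > continuation, so V_dd = 81.6875 (exercise)
Node u (S = 168.8): continuation = 1/1.07·[0.5333·0.0000 + 0.4667·25.4375] = 11.0942; exercise value = 0.0000 ≤ continuation, so V_u = 11.0942
Node d (S = 93.75): continuation = 1/1.07·[0.5333·25.4375 + 0.4667·81.6875] = 48.3061; exercise value = 58.2500 > continuation, so V_d = 58.2500 (exercise)
Node 0 (S = 125): continuation = 1/1.07·[0.5333·11.0942 + 0.4667·58.2500] = 30.9348; exercise value = 27.0000 ≤ continuation, so V_0 = 30.9348

£30.93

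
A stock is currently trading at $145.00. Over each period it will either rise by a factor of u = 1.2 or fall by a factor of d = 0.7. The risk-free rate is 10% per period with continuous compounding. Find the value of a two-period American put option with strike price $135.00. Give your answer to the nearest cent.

Risk-neutral probability p = (e^0.1 − 0.7)/(1.2 − 0.7) = 0.4052/0.5000 = 0.8103
Terminal stock prices: S_uu = 208.8, S_ud = 121.8, S_dd = 71.05
Terminal payoffs (K − S): max(-73.8, 0) = 0, max(13.2, 0) = 13.2, max(63.95, 0) = 63.95
Node u (S = 174): continuation = e^(−0.1)·[0.8103·0.0000 + 0.1897·13.2000] = 2.2652; exercise value = 0.0000 ≤ continuation, so V_u = 2.2652
Node d (S = 101.5): continuation = e^(−0.1)·[0.8103·13.2000 + 0.1897·63.9500] = 20.6531; exercise value = 33.5000 > continuation, so V_d = 33.5000 (exercise)
Node 0 (S = 145): continuation = e^(−0.1)·[0.8103·2.2652 + 0.1897·33.5000] = 7.4099; exercise value = 0.0000 ≤ continuation, so V_0 = 7.4099

$7.41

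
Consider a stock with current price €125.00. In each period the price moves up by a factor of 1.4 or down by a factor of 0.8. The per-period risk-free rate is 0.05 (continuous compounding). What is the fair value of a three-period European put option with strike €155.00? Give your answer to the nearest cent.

€31.09

Risk-neutral probability p = (e^0.05 − 0.8)/(1.4 − 0.8) = 0.2513/0.6000 = 0.4188
Terminal stock prices: S_uuu = 343, S_uud = 196, S_udd = 112, S_ddd = 64
Terminal payoffs (K − S): max(-188, 0) = 0, max(-41, 0) = 0, max(43, 0) = 43, max(91, 0) = 91
Node uu (S = 245): V_uu = e^(−0.05)·[0.4188·0.0000 + 0.5812·0.0000] = 0.0000
Node ud (S = 140): V_ud = e^(−0.05)·[0.4188·0.0000 + 0.5812·43.0000] = 23.7734
Node dd (S = 80): V_dd = e^(−0.05)·[0.4188·43.0000 + 0.5812·91.0000] = 67.4406
Node u (S = 175): V_u = e^(−0.05)·[0.4188·0.0000 + 0.5812·23.7734] = 13.1435
Node d (S = 100): V_d = e^(−0.05)·[0.4188·23.7734 + 0.5812·67.4406] = 46.7561
Node 0 (S = 125): V_0 = e^(−0.05)·[0.4188·13.1435 + 0.5812·46.7561] = 31.0859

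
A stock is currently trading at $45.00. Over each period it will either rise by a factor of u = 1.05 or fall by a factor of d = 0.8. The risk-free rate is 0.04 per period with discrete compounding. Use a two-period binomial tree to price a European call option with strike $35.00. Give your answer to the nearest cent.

Risk-neutral probability p = (1 + 0.04 − 0.8)/(1.05 − 0.8) = 0.2400/0.2500 = 0.9600
Terminal stock prices: S_uu = 49.61, S_ud = 37.8, S_dd = 28.8
Terminal payoffs (S − K): max(14.61, 0) = 14.61, max(2.8, 0) = 2.8, max(-6.2, 0) = 0
Node u (S = 47.25): V_u = 1/1.04·[0.9600·14.6125 + 0.0400·2.8000] = 13.5962
Node d (S = 36): V_d = 1/1.04·[0.9600·2.8000 + 0.0400·0.0000] = 2.5846
Node 0 (S = 45): V_0 = 1/1.04·[0.9600·13.5962 + 0.0400·2.5846] = 12.6497

$12.65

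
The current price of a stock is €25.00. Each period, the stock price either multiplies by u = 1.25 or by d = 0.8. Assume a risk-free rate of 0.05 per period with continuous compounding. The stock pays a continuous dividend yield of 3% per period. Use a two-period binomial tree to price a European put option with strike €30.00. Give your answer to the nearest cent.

Per-period risk-free factor R = e^0.05 = 1.0513; dividend-adjusted growth = e^(0.05−0.03) = 1.0202.
Risk-neutral probability p = (1.0202 − 0.8)/(1.25 − 0.8) = 0.2202/0.4500 = 0.4893
Terminal stock prices: S_uu = 39.06, S_ud = 25, S_dd = 16
Terminal payoffs (K − S): max(-9.062, 0) = 0, max(5, 0) = 5, max(14, 0) = 14
Node u (S = 31.25): V_u = e^(−0.05)·[0.4893·0.0000 + 0.5107·5.0000] = 2.4288
Node d (S = 20): V_d = e^(−0.05)·[0.4893·5.0000 + 0.5107·14.0000] = 9.1280
Node 0 (S = 25): V_0 = e^(−0.05)·[0.4893·2.4288 + 0.5107·9.1280] = 5.5645

€5.56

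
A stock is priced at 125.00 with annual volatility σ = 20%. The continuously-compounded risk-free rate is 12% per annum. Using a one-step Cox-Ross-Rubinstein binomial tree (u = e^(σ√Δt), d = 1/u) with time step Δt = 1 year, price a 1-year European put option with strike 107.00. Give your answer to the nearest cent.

0.96

CRR parameters: u = e^(σ√Δt) = e^(0.2·√1) = 1.2214, d = 1/u = 0.8187
Per-period rate: rΔt = 0.12·1 = 0.12, so R = e^0.12 = 1.1275
Risk-neutral probability p = (e^0.12 − 0.8187)/(1.2214 − 0.8187) = 0.3088/0.4027 = 0.7668
Terminal stock prices: S_u = 152.7, S_d = 102.3
Terminal payoffs (K − S): max(-45.68, 0) = 0, max(4.659, 0) = 4.659
Node 0 (S = 125): V_0 = e^(−0.12)·[0.7668·0.0000 + 0.2332·4.6587] = 0.9636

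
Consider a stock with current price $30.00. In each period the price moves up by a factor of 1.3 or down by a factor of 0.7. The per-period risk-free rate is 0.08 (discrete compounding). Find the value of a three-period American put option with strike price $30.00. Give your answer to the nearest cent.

Risk-neutral probability p = (1 + 0.08 − 0.7)/(1.3 − 0.7) = 0.3800/0.6000 = 0.6333
Terminal stock prices: S_uuu = 65.91, S_uud = 35.49, S_udd = 19.11, S_ddd = 10.29
Terminal payoffs (K − S): max(-35.91, 0) = 0, max(-5.49, 0) = 0, max(10.89, 0) = 10.89, max(19.71, 0) = 19.71
Node uu (S = 50.7): continuation = 1/1.08·[0.6333·0.0000 + 0.3667·0.0000] = 0.0000; exercise value = 0.0000 ≤ continuation, so V_uu = 0.0000
Node ud (S = 27.3): continuation = 1/1.08·[0.6333·0.0000 + 0.3667·10.8900] = 3.6972; exercise value = 2.7000 ≤ continuation, so V_ud = 3.6972
Node dd (S = 14.7): continuation = 1/1.08·[0.6333·10.8900 + 0.3667·19.7100] = 13.0778; exercise value = 15.3000 > continuation, so V_dd = 15.3000 (exercise)
Node u (S = 39): continuation = 1/1.08·[0.6333·0.0000 + 0.3667·3.6972] = 1.2552; exercise value = 0.0000 ≤ continuation, so V_u = 1.2552
Node d (S = 21): continuation = 1/1.08·[0.6333·3.6972 + 0.3667·15.3000] = 7.3626; exercise value = 9.0000 > continuation, so V_d = 9.0000 (exercise)
Node 0 (S = 30): continuation = 1/1.08·[0.6333·1.2552 + 0.3667·9.0000] = 3.7916; exercise value = 0.0000 ≤ continuation, so V_0 = 3.7916

$3.79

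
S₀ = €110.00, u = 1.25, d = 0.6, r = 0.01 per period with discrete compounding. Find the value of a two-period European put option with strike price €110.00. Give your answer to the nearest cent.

€21.97

Risk-neutral probability p = (1 + 0.01 − 0.6)/(1.25 − 0.6) = 0.4100/0.6500 = 0.6308
Terminal stock prices: S_uu = 171.9, S_ud = 82.5, S_dd = 39.6
Terminal payoffs (K − S): max(-61.88, 0) = 0, max(27.5, 0) = 27.5, max(70.4, 0) = 70.4
Node u (S = 137.5): V_u = 1/1.01·[0.6308·0.0000 + 0.3692·27.5000] = 10.0533
Node d (S = 66): V_d = 1/1.01·[0.6308·27.5000 + 0.3692·70.4000] = 42.9109
Node 0 (S = 110): V_0 = 1/1.01·[0.6308·10.0533 + 0.3692·42.9109] = 21.9657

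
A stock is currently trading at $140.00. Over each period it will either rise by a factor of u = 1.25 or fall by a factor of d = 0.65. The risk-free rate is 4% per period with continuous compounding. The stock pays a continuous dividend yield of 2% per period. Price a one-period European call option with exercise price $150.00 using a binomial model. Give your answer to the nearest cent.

Per-period risk-free factor R = e^0.04 = 1.0408; dividend-adjusted growth = e^(0.04−0.02) = 1.0202.
Risk-neutral probability p = (1.0202 − 0.65)/(1.25 − 0.65) = 0.3702/0.6000 = 0.6170
Terminal stock prices: S_u = 175, S_d = 91
Terminal payoffs (S − K): max(25, 0) = 25, max(-59, 0) = 0
Node 0 (S = 140): V_0 = e^(−0.04)·[0.6170·25.0000 + 0.3830·0.0000] = 14.8202

$14.82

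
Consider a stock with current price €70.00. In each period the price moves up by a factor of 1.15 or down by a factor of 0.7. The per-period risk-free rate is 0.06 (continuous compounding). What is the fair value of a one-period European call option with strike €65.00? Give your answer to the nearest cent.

Risk-neutral probability p = (e^0.06 − 0.7)/(1.15 − 0.7) = 0.3618/0.4500 = 0.8041
Terminal stock prices: S_u = 80.5, S_d = 49
Terminal payoffs (S − K): max(15.5, 0) = 15.5, max(-16, 0) = 0
Node 0 (S = 70): V_0 = e^(−0.06)·[0.8041·15.5000 + 0.1959·0.0000] = 11.7375

€11.74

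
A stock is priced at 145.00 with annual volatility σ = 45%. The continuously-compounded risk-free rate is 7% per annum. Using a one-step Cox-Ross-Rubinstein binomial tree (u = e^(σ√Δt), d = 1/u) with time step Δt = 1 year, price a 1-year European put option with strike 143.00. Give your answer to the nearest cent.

CRR parameters: u = e^(σ√Δt) = e^(0.45·√1) = 1.5683, d = 1/u = 0.6376
Per-period rate: rΔt = 0.07·1 = 0.07, so R = e^0.07 = 1.0725
Risk-neutral probability p = (e^0.07 − 0.6376)/(1.5683 − 0.6376) = 0.4349/0.9307 = 0.4673
Terminal stock prices: S_u = 227.4, S_d = 92.46
Terminal payoffs (K − S): max(-84.41, 0) = 0, max(50.54, 0) = 50.54
Node 0 (S = 145): V_0 = e^(−0.07)·[0.4673·0.0000 + 0.5327·50.5439] = 25.1059

25.11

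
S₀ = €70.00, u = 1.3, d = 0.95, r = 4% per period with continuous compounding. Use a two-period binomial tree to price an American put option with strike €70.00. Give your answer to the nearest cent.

Risk-neutral probability p = (e^0.04 − 0.95)/(1.3 − 0.95) = 0.0908/0.3500 = 0.2595
Terminal stock prices: S_uu = 118.3, S_ud = 86.45, S_dd = 63.17
Terminal payoffs (K − S): max(-48.3, 0) = 0, max(-16.45, 0) = 0, max(6.825, 0) = 6.825
Node u (S = 91): continuation = e^(−0.04)·[0.2595·0.0000 + 0.7405·0.0000] = 0.0000; exercise value = 0.0000 ≤ continuation, so V_u = 0.0000
Node d (S = 66.5): continuation = e^(−0.04)·[0.2595·0.0000 + 0.7405·6.8250] = 4.8560; exercise value = 3.5000 ≤ continuation, so V_d = 4.8560
Node 0 (S = 70): continuation = e^(−0.04)·[0.2595·0.0000 + 0.7405·4.8560] = 3.4551; exercise value = 0.0000 ≤ continuation, so V_0 = 3.4551

€3.46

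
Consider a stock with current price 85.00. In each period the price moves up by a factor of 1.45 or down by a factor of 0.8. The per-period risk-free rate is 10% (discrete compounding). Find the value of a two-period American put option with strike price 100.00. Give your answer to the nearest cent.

15.95

Risk-neutral probability p = (1 + 0.1 − 0.8)/(1.45 − 0.8) = 0.3000/0.6500 = 0.4615
Terminal stock prices: S_uu = 178.7, S_ud = 98.6, S_dd = 54.4
Terminal payoffs (K − S): max(-78.71, 0) = 0, max(1.4, 0) = 1.4, max(45.6, 0) = 45.6
Node u (S = 123.2): continuation = 1/1.1·[0.4615·0.0000 + 0.5385·1.4000] = 0.6853; exercise value = 0.0000 ≤ continuation, so V_u = 0.6853
Node d (S = 68): continuation = 1/1.1·[0.4615·1.4000 + 0.5385·45.6000] = 22.9091; exercise value = 32.0000 > continuation, so V_d = 32.0000 (exercise)
Node 0 (S = 85): continuation = 1/1.1·[0.4615·0.6853 + 0.5385·32.0000] = 15.9519; exercise value = 15.0000 ≤ continuation, so V_0 = 15.9519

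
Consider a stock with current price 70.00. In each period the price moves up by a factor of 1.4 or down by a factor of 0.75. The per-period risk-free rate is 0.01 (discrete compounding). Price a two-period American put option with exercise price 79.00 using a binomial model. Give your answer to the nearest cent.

17.04

Risk-neutral probability p = (1 + 0.01 − 0.75)/(1.4 − 0.75) = 0.2600/0.6500 = 0.4000
Terminal stock prices: S_uu = 137.2, S_ud = 73.5, S_dd = 39.38
Terminal payoffs (K − S): max(-58.2, 0) = 0, max(5.5, 0) = 5.5, max(39.62, 0) = 39.62
Node u (S = 98): continuation = 1/1.01·[0.4000·0.0000 + 0.6000·5.5000] = 3.2673; exercise value = 0.0000 ≤ continuation, so V_u = 3.2673
Node d (S = 52.5): continuation = 1/1.01·[0.4000·5.5000 + 0.6000·39.6250] = 25.7178; exercise value = 26.5000 > continuation, so V_d = 26.5000 (exercise)
Node 0 (S = 70): continuation = 1/1.01·[0.4000·3.2673 + 0.6000·26.5000] = 17.0366; exercise value = 9.0000 ≤ continuation, so V_0 = 17.0366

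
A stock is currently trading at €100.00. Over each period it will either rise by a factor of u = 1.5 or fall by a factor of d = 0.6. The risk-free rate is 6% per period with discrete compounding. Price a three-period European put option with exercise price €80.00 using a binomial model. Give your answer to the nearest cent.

€13.73

Risk-neutral probability p = (1 + 0.06 − 0.6)/(1.5 − 0.6) = 0.4600/0.9000 = 0.5111
Terminal stock prices: S_uuu = 337.5, S_uud = 135, S_udd = 54, S_ddd = 21.6
Terminal payoffs (K − S): max(-257.5, 0) = 0, max(-55, 0) = 0, max(26, 0) = 26, max(58.4, 0) = 58.4
Node uu (S = 225): V_uu = 1/1.06·[0.5111·0.0000 + 0.4889·0.0000] = 0.0000
Node ud (S = 90): V_ud = 1/1.06·[0.5111·0.0000 + 0.4889·26.0000] = 11.9916
Node dd (S = 36): V_dd = 1/1.06·[0.5111·26.0000 + 0.4889·58.4000] = 39.4717
Node u (S = 150): V_u = 1/1.06·[0.5111·0.0000 + 0.4889·11.9916] = 5.5307
Node d (S = 60): V_d = 1/1.06·[0.5111·11.9916 + 0.4889·39.4717] = 23.9871
Node 0 (S = 100): V_0 = 1/1.06·[0.5111·5.5307 + 0.4889·23.9871] = 13.7300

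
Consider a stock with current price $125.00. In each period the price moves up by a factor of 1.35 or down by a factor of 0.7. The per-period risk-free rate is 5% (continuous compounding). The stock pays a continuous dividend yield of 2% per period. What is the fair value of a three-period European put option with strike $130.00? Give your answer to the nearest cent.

$23.92

Per-period risk-free factor R = e^0.05 = 1.0513; dividend-adjusted growth = e^(0.05−0.02) = 1.0305.
Risk-neutral probability p = (1.0305 − 0.7)/(1.35 − 0.7) = 0.3305/0.6500 = 0.5084
Terminal stock prices: S_uuu = 307.5, S_uud = 159.5, S_udd = 82.69, S_ddd = 42.87
Terminal payoffs (K − S): max(-177.5, 0) = 0, max(-29.47, 0) = 0, max(47.31, 0) = 47.31, max(87.12, 0) = 87.12
Node uu (S = 227.8): V_uu = e^(−0.05)·[0.5084·0.0000 + 0.4916·0.0000] = 0.0000
Node ud (S = 118.1): V_ud = e^(−0.05)·[0.5084·0.0000 + 0.4916·47.3125] = 22.1249
Node dd (S = 61.25): V_dd = e^(−0.05)·[0.5084·47.3125 + 0.4916·87.1250] = 63.6227
Node u (S = 168.8): V_u = e^(−0.05)·[0.5084·0.0000 + 0.4916·22.1249] = 10.3463
Node d (S = 87.5): V_d = e^(−0.05)·[0.5084·22.1249 + 0.4916·63.6227] = 40.4515
Node 0 (S = 125): V_0 = e^(−0.05)·[0.5084·10.3463 + 0.4916·40.4515] = 23.9199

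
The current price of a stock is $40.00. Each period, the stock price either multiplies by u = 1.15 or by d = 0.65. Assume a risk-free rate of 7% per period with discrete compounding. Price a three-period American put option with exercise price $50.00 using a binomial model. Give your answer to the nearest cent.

$10.00

Risk-neutral probability p = (1 + 0.07 − 0.65)/(1.15 − 0.65) = 0.4200/0.5000 = 0.8400
Terminal stock prices: S_uuu = 60.83, S_uud = 34.38, S_udd = 19.44, S_ddd = 10.98
Terminal payoffs (K − S): max(-10.83, 0) = 0, max(15.62, 0) = 15.62, max(30.56, 0) = 30.56, max(39.02, 0) = 39.02
Node uu (S = 52.9): continuation = 1/1.07·[0.8400·0.0000 + 0.1600·15.6150] = 2.3350; exercise value = 0.0000 ≤ continuation, so V_uu = 2.3350
Node ud (S = 29.9): continuation = 1/1.07·[0.8400·15.6150 + 0.1600·30.5650] = 16.8290; exercise value = 20.1000 > continuation, so V_ud = 20.1000 (exercise)
Node dd (S = 16.9): continuation = 1/1.07·[0.8400·30.5650 + 0.1600·39.0150] = 29.8290; exercise value = 33.1000 > continuation, so V_dd = 33.1000 (exercise)
Node u (S = 46): continuation = 1/1.07·[0.8400·2.3350 + 0.1600·20.1000] = 4.8387; exercise value = 4.0000 ≤ continuation, so V_u = 4.8387
Node d (S = 26): continuation = 1/1.07·[0.8400·20.1000 + 0.1600·33.1000] = 20.7290; exercise value = 24.0000 > continuation, so V_d = 24.0000 (exercise)
Node 0 (S = 40): continuation = 1/1.07·[0.8400·4.8387 + 0.1600·24.0000] = 7.3874; exercise value = 10.0000 > continuation, so V_0 = 10.0000 (exercise)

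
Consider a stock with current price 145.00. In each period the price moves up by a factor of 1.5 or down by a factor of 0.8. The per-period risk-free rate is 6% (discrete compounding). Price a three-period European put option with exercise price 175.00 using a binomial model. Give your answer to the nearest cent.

Risk-neutral probability p = (1 + 0.06 − 0.8)/(1.5 − 0.8) = 0.2600/0.7000 = 0.3714
Terminal stock prices: S_uuu = 489.4, S_uud = 261, S_udd = 139.2, S_ddd = 74.24
Terminal payoffs (K − S): max(-314.4, 0) = 0, max(-86, 0) = 0, max(35.8, 0) = 35.8, max(100.8, 0) = 100.8
Node uu (S = 326.2): V_uu = 1/1.06·[0.3714·0.0000 + 0.6286·0.0000] = 0.0000
Node ud (S = 174): V_ud = 1/1.06·[0.3714·0.0000 + 0.6286·35.8000] = 21.2291
Node dd (S = 92.8): V_dd = 1/1.06·[0.3714·35.8000 + 0.6286·100.7600] = 72.2943
Node u (S = 217.5): V_u = 1/1.06·[0.3714·0.0000 + 0.6286·21.2291] = 12.5887
Node d (S = 116): V_d = 1/1.06·[0.3714·21.2291 + 0.6286·72.2943] = 50.3087
Node 0 (S = 145): V_0 = 1/1.06·[0.3714·12.5887 + 0.6286·50.3087] = 34.2438

34.24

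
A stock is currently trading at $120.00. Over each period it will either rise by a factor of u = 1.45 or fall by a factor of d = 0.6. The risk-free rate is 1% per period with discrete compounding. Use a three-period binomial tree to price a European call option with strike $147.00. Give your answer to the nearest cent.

$25.37

Risk-neutral probability p = (1 + 0.01 − 0.6)/(1.45 − 0.6) = 0.4100/0.8500 = 0.4824
Terminal stock prices: S_uuu = 365.8, S_uud = 151.4, S_udd = 62.64, S_ddd = 25.92
Terminal payoffs (S − K): max(218.8, 0) = 218.8, max(4.38, 0) = 4.38, max(-84.36, 0) = 0, max(-121.1, 0) = 0
Node uu (S = 252.3): V_uu = 1/1.01·[0.4824·218.8350 + 0.5176·4.3800] = 106.7554
Node ud (S = 104.4): V_ud = 1/1.01·[0.4824·4.3800 + 0.5176·0.0000] = 2.0918
Node dd (S = 43.2): V_dd = 1/1.01·[0.4824·0.0000 + 0.5176·0.0000] = 0.0000
Node u (S = 174): V_u = 1/1.01·[0.4824·106.7554 + 0.5176·2.0918] = 52.0561
Node d (S = 72): V_d = 1/1.01·[0.4824·2.0918 + 0.5176·0.0000] = 0.9990
Node 0 (S = 120): V_0 = 1/1.01·[0.4824·52.0561 + 0.5176·0.9990] = 25.3728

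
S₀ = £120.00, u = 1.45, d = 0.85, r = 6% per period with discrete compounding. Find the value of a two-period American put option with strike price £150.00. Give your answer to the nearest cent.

Risk-neutral probability p = (1 + 0.06 − 0.85)/(1.45 − 0.85) = 0.2100/0.6000 = 0.3500
Terminal stock prices: S_uu = 252.3, S_ud = 147.9, S_dd = 86.7
Terminal payoffs (K − S): max(-102.3, 0) = 0, max(2.1, 0) = 2.1, max(63.3, 0) = 63.3
Node u (S = 174): continuation = 1/1.06·[0.3500·0.0000 + 0.6500·2.1000] = 1.2877; exercise value = 0.0000 ≤ continuation, so V_u = 1.2877
Node d (S = 102): continuation = 1/1.06·[0.3500·2.1000 + 0.6500·63.3000] = 39.5094; exercise value = 48.0000 > continuation, so V_d = 48.0000 (exercise)
Node 0 (S = 120): continuation = 1/1.06·[0.3500·1.2877 + 0.6500·48.0000] = 29.8592; exercise value = 30.0000 > continuation, so V_0 = 30.0000 (exercise)

£30.00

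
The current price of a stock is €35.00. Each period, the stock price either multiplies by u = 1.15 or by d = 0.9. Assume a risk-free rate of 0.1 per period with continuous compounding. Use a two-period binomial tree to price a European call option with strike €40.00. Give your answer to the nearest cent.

€3.47

Risk-neutral probability p = (e^0.1 − 0.9)/(1.15 − 0.9) = 0.2052/0.2500 = 0.8207
Terminal stock prices: S_uu = 46.29, S_ud = 36.23, S_dd = 28.35
Terminal payoffs (S − K): max(6.287, 0) = 6.287, max(-3.775, 0) = 0, max(-11.65, 0) = 0
Node u (S = 40.25): V_u = e^(−0.1)·[0.8207·6.2875 + 0.1793·0.0000] = 4.6690
Node d (S = 31.5): V_d = e^(−0.1)·[0.8207·0.0000 + 0.1793·0.0000] = 0.0000
Node 0 (S = 35): V_0 = e^(−0.1)·[0.8207·4.6690 + 0.1793·0.0000] = 3.4671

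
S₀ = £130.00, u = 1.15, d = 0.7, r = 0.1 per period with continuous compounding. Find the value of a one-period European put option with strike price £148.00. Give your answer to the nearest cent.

£5.14

Risk-neutral probability p = (e^0.1 − 0.7)/(1.15 − 0.7) = 0.4052/0.4500 = 0.9004
Terminal stock prices: S_u = 149.5, S_d = 91
Terminal payoffs (K − S): max(-1.5, 0) = 0, max(57, 0) = 57
Node 0 (S = 130): V_0 = e^(−0.1)·[0.9004·0.0000 + 0.0996·57.0000] = 5.1380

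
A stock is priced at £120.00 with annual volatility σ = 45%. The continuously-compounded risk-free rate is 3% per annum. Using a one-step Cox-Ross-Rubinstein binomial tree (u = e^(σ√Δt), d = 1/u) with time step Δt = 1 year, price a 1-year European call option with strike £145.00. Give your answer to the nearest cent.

£17.69

CRR parameters: u = e^(σ√Δt) = e^(0.45·√1) = 1.5683, d = 1/u = 0.6376
Per-period rate: rΔt = 0.03·1 = 0.03, so R = e^0.03 = 1.0305
Risk-neutral probability p = (e^0.03 − 0.6376)/(1.5683 − 0.6376) = 0.3928/0.9307 = 0.4221
Terminal stock prices: S_u = 188.2, S_d = 76.52
Terminal payoffs (S − K): max(43.2, 0) = 43.2, max(-68.48, 0) = 0
Node 0 (S = 120): V_0 = e^(−0.03)·[0.4221·43.1975 + 0.5779·0.0000] = 17.6941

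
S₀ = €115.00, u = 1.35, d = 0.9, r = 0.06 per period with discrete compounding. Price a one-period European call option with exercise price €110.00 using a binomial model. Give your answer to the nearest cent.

€15.18

Risk-neutral probability p = (1 + 0.06 − 0.9)/(1.35 − 0.9) = 0.1600/0.4500 = 0.3556
Terminal stock prices: S_u = 155.2, S_d = 103.5
Terminal payoffs (S − K): max(45.25, 0) = 45.25, max(-6.5, 0) = 0
Node 0 (S = 115): V_0 = 1/1.06·[0.3556·45.2500 + 0.6444·0.0000] = 15.1782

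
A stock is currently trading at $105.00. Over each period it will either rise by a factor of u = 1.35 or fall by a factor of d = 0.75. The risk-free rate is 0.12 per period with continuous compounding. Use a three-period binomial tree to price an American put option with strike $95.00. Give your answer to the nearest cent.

$6.27

Risk-neutral probability p = (e^0.12 − 0.75)/(1.35 − 0.75) = 0.3775/0.6000 = 0.6292
Terminal stock prices: S_uuu = 258.3, S_uud = 143.5, S_udd = 79.73, S_ddd = 44.3
Terminal payoffs (K − S): max(-163.3, 0) = 0, max(-48.52, 0) = 0, max(15.27, 0) = 15.27, max(50.7, 0) = 50.7
Node uu (S = 191.4): continuation = e^(−0.12)·[0.6292·0.0000 + 0.3708·0.0000] = 0.0000; exercise value = 0.0000 ≤ continuation, so V_uu = 0.0000
Node ud (S = 106.3): continuation = e^(−0.12)·[0.6292·0.0000 + 0.3708·15.2656] = 5.0209; exercise value = 0.0000 ≤ continuation, so V_ud = 5.0209
Node dd (S = 59.06): continuation = e^(−0.12)·[0.6292·15.2656 + 0.3708·50.7031] = 25.1949; exercise value = 35.9375 > continuation, so V_dd = 35.9375 (exercise)
Node u (S = 141.8): continuation = e^(−0.12)·[0.6292·0.0000 + 0.3708·5.0209] = 1.6514; exercise value = 0.0000 ≤ continuation, so V_u = 1.6514
Node d (S = 78.75): continuation = e^(−0.12)·[0.6292·5.0209 + 0.3708·35.9375] = 14.6218; exercise value = 16.2500 > continuation, so V_d = 16.2500 (exercise)
Node 0 (S = 105): continuation = e^(−0.12)·[0.6292·1.6514 + 0.3708·16.2500] = 6.2662; exercise value = 0.0000 ≤ continuation, so V_0 = 6.2662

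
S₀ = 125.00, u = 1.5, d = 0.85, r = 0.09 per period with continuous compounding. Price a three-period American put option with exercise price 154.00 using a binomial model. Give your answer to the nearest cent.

29.32

Risk-neutral probability p = (e^0.09 − 0.85)/(1.5 − 0.85) = 0.2442/0.6500 = 0.3757
Terminal stock prices: S_uuu = 421.9, S_uud = 239.1, S_udd = 135.5, S_ddd = 76.77
Terminal payoffs (K − S): max(-267.9, 0) = 0, max(-85.06, 0) = 0, max(18.53, 0) = 18.53, max(77.23, 0) = 77.23
Node uu (S = 281.2): continuation = e^(−0.09)·[0.3757·0.0000 + 0.6243·0.0000] = 0.0000; exercise value = 0.0000 ≤ continuation, so V_uu = 0.0000
Node ud (S = 159.4): continuation = e^(−0.09)·[0.3757·0.0000 + 0.6243·18.5313] = 10.5741; exercise value = 0.0000 ≤ continuation, so V_ud = 10.5741
Node dd (S = 90.31): continuation = e^(−0.09)·[0.3757·18.5313 + 0.6243·77.2344] = 50.4329; exercise value = 63.6875 > continuation, so V_dd = 63.6875 (exercise)
Node u (S = 187.5): continuation = e^(−0.09)·[0.3757·0.0000 + 0.6243·10.5741] = 6.0337; exercise value = 0.0000 ≤ continuation, so V_u = 6.0337
Node d (S = 106.2): continuation = e^(−0.09)·[0.3757·10.5741 + 0.6243·63.6875] = 39.9711; exercise value = 47.7500 > continuation, so V_d = 47.7500 (exercise)
Node 0 (S = 125): continuation = e^(−0.09)·[0.3757·6.0337 + 0.6243·47.7500] = 29.3181; exercise value = 29.0000 ≤ continuation, so V_0 = 29.3181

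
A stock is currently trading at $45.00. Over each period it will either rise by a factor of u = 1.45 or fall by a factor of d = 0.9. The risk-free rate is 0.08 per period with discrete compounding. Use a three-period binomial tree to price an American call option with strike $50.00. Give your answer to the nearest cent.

Risk-neutral probability p = (1 + 0.08 − 0.9)/(1.45 − 0.9) = 0.1800/0.5500 = 0.3273
Terminal stock prices: S_uuu = 137.2, S_uud = 85.15, S_udd = 52.85, S_ddd = 32.81
Terminal payoffs (S − K): max(87.19, 0) = 87.19, max(35.15, 0) = 35.15, max(2.853, 0) = 2.853, max(-17.19, 0) = 0
Node uu (S = 94.61): continuation = 1/1.08·[0.3273·87.1881 + 0.6727·35.1513] = 48.3162; exercise value = 44.6125 ≤ continuation, so V_uu = 48.3162
Node ud (S = 58.73): continuation = 1/1.08·[0.3273·35.1513 + 0.6727·2.8525] = 12.4287; exercise value = 8.7250 ≤ continuation, so V_ud = 12.4287
Node dd (S = 36.45): continuation = 1/1.08·[0.3273·2.8525 + 0.6727·0.0000] = 0.8644; exercise value = 0.0000 ≤ continuation, so V_dd = 0.8644
Node u (S = 65.25): continuation = 1/1.08·[0.3273·48.3162 + 0.6727·12.4287] = 22.3831; exercise value = 15.2500 ≤ continuation, so V_u = 22.3831
Node d (S = 40.5): continuation = 1/1.08·[0.3273·12.4287 + 0.6727·0.8644] = 4.3047; exercise value = 0.0000 ≤ continuation, so V_d = 4.3047
Node 0 (S = 45): continuation = 1/1.08·[0.3273·22.3831 + 0.6727·4.3047] = 9.4641; exercise value = 0.0000 ≤ continuation, so V_0 = 9.4641

$9.46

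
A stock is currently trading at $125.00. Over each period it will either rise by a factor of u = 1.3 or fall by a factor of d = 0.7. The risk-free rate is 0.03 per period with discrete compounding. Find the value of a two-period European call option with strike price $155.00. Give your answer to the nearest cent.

Risk-neutral probability p = (1 + 0.03 − 0.7)/(1.3 − 0.7) = 0.3300/0.6000 = 0.5500
Terminal stock prices: S_uu = 211.3, S_ud = 113.7, S_dd = 61.25
Terminal payoffs (S − K): max(56.25, 0) = 56.25, max(-41.25, 0) = 0, max(-93.75, 0) = 0
Node u (S = 162.5): V_u = 1/1.03·[0.5500·56.2500 + 0.4500·0.0000] = 30.0364
Node d (S = 87.5): V_d = 1/1.03·[0.5500·0.0000 + 0.4500·0.0000] = 0.0000
Node 0 (S = 125): V_0 = 1/1.03·[0.5500·30.0364 + 0.4500·0.0000] = 16.0389

$16.04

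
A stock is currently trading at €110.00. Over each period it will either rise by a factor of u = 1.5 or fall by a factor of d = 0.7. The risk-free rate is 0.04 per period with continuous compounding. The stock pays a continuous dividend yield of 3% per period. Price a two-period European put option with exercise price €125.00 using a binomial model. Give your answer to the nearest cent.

Per-period risk-free factor R = e^0.04 = 1.0408; dividend-adjusted growth = e^(0.04−0.03) = 1.0101.
Risk-neutral probability p = (1.0101 − 0.7)/(1.5 − 0.7) = 0.3101/0.8000 = 0.3876
Terminal stock prices: S_uu = 247.5, S_ud = 115.5, S_dd = 53.9
Terminal payoffs (K − S): max(-122.5, 0) = 0, max(9.5, 0) = 9.5, max(71.1, 0) = 71.1
Node u (S = 165): V_u = e^(−0.04)·[0.3876·0.0000 + 0.6124·9.5000] = 5.5900
Node d (S = 77): V_d = e^(−0.04)·[0.3876·9.5000 + 0.6124·71.1000] = 45.3744
Node 0 (S = 110): V_0 = e^(−0.04)·[0.3876·5.5900 + 0.6124·45.3744] = 28.7809

€28.78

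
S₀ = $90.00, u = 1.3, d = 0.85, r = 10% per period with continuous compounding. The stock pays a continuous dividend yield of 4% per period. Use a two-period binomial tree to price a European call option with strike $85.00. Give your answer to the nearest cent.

$18.07

Per-period risk-free factor R = e^0.1 = 1.1052; dividend-adjusted growth = e^(0.1−0.04) = 1.0618.
Risk-neutral probability p = (1.0618 − 0.85)/(1.3 − 0.85) = 0.2118/0.4500 = 0.4707
Terminal stock prices: S_uu = 152.1, S_ud = 99.45, S_dd = 65.02
Terminal payoffs (S − K): max(67.1, 0) = 67.1, max(14.45, 0) = 14.45, max(-19.98, 0) = 0
Node u (S = 117): V_u = e^(−0.1)·[0.4707·67.1000 + 0.5293·14.4500] = 35.5012
Node d (S = 76.5): V_d = e^(−0.1)·[0.4707·14.4500 + 0.5293·0.0000] = 6.1550
Node 0 (S = 90): V_0 = e^(−0.1)·[0.4707·35.5012 + 0.5293·6.1550] = 18.0693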